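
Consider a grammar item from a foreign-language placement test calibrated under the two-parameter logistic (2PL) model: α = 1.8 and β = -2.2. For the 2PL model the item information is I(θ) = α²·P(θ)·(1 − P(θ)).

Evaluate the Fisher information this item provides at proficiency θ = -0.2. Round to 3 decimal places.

0.084

P = 1/(1+e^{-3.6000}) = 0.9734
P(1−P) = 0.9734 × 0.0266 = 0.0259
I = α² × P(1−P) = 1.8² × 0.0259 = 0.08388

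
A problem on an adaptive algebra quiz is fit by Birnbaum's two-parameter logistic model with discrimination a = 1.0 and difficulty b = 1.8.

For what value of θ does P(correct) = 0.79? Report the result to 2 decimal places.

P(θ) = 1 / (1 + exp(−a(θ − b)))
logit = ln(0.7900/0.2100) = 1.3249
θ = b + logit/(a) = 1.8 + 1.3249/1.0000 = 3.1249

3.12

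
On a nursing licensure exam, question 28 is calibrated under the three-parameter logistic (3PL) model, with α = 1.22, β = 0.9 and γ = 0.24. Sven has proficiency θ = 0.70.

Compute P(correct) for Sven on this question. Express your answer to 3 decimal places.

0.574

P(θ) = γ + (1 − γ) · 1 / (1 + exp(−α(θ − β)))
Exponent: 1.22 × (0.70 − 0.9) = -0.2440
1/(1 + e^{0.2440}) = 0.4393
P = 0.24 + 0.76 × 0.4393 = 0.5739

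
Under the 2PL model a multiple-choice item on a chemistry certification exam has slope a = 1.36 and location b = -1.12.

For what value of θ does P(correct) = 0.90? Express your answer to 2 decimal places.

0.50

P(θ) = 1 / (1 + exp(−a(θ − b)))
logit = ln(0.9000/0.1000) = 2.1972
θ = b + logit/(a) = -1.12 + 2.1972/1.3600 = 0.4956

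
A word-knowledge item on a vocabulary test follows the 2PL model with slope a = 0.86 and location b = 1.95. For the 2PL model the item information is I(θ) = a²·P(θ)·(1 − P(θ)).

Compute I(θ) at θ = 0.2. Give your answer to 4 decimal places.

0.1100

P = 1/(1+e^{1.5050}) = 0.1817
P(1−P) = 0.1817 × 0.8183 = 0.1487
I = a² × P(1−P) = 0.86² × 0.1487 = 0.10996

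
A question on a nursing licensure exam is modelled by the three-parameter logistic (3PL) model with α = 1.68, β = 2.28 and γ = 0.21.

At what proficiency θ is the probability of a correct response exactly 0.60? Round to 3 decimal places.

2.265

P(θ) = γ + (1 − γ) · 1 / (1 + exp(−α(θ − β)))
Remove guessing floor: (0.60 − 0.21)/(1 − 0.21) = 0.4937
logit = ln(0.4937/0.5063) = -0.0253
θ = β + logit/(α) = 2.28 + (-0.0253)/1.6800 = 2.2649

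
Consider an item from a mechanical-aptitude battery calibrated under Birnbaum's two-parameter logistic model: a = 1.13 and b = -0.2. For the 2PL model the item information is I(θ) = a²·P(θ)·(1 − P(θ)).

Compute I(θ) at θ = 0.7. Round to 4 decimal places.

0.2491

P = 1/(1+e^{-1.0170}) = 0.7344
P(1−P) = 0.7344 × 0.2656 = 0.1951
I = a² × P(1−P) = 1.13² × 0.1951 = 0.24908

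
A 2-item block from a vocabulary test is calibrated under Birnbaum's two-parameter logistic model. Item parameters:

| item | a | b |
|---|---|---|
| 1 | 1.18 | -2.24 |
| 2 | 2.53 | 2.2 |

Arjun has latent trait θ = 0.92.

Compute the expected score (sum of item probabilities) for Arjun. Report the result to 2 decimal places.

1.01

P(θ) = 1 / (1 + exp(−a(θ − b)))
P_1 = 1/(1+e^{-3.7288}) = 0.9765
P_2 = 1/(1+e^{3.2384}) = 0.0377
E[score] = 0.9765 + 0.0377 = 1.0143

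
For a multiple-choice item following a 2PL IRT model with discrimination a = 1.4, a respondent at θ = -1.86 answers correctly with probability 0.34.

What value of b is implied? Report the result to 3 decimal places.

P(θ) = 1 / (1 + exp(−a(θ − b)))
logit(0.34) = ln(0.34/0.66) = -0.6633
b = θ − logit/(a) = -1.86 − (-0.6633)/1.4000 = -1.3862

-1.386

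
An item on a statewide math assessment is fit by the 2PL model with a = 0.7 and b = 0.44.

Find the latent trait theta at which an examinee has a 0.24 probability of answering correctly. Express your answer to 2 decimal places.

P(theta) = 1 / (1 + exp(−a(theta − b)))
logit = ln(0.2400/0.7600) = -1.1527
theta = b + logit/(a) = 0.44 + (-1.1527)/0.7000 = -1.2067

-1.21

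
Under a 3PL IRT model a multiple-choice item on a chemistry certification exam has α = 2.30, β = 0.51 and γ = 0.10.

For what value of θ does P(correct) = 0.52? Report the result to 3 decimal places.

P(θ) = γ + (1 − γ) · 1 / (1 + exp(−α(θ − β)))
Remove guessing floor: (0.52 − 0.10)/(1 − 0.10) = 0.4667
logit = ln(0.4667/0.5333) = -0.1335
θ = β + logit/(α) = 0.51 + (-0.1335)/2.3000 = 0.4519

0.452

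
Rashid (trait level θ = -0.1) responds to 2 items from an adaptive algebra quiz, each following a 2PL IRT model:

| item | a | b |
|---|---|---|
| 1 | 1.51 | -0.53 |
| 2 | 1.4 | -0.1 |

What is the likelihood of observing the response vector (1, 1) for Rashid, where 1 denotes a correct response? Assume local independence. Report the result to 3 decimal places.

P(θ) = 1 / (1 + exp(−a(θ − b)))
P_1 = 1/(1+e^{-0.6493}) = 0.6569
P_2 = 1/(1+e^{0.0000}) = 0.5000
L = P_1 × P_2 = 0.6569 × 0.5000 = 0.32843

0.328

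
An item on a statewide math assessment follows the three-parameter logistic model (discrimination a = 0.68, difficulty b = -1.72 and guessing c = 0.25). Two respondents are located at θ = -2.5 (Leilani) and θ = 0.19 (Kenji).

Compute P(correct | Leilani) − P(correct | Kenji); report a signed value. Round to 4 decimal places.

P(θ) = c + (1 − c) · 1 / (1 + exp(−a(θ − b)))
P(Leilani) = 0.5278  [exponent -0.5304]
P(Kenji) = 0.8392  [exponent 1.2988]
Difference = 0.5278 − 0.8392 = -0.3114

-0.3114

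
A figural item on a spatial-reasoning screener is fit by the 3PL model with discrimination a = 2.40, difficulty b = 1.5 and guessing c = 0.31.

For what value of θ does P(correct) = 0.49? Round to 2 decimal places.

P(θ) = c + (1 − c) · 1 / (1 + exp(−a(θ − b)))
Remove guessing floor: (0.49 − 0.31)/(1 − 0.31) = 0.2609
logit = ln(0.2609/0.7391) = -1.0415
θ = b + logit/(a) = 1.5 + (-1.0415)/2.4000 = 1.0661

1.07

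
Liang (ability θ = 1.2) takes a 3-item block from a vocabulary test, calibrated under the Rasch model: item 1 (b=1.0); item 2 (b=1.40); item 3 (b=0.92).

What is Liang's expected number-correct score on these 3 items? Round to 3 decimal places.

P(θ) = 1 / (1 + exp(−(θ − b)))
P_1 = 1/(1+e^{-0.2000}) = 0.5498
P_2 = 1/(1+e^{0.2000}) = 0.4502
P_3 = 1/(1+e^{-0.2800}) = 0.5695
E[score] = 0.5498 + 0.4502 + 0.5695 = 1.5695

1.570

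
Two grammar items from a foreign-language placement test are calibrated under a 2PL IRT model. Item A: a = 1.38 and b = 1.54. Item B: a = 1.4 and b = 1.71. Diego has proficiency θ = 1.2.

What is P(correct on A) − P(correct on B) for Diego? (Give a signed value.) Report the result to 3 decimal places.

P(θ) = 1 / (1 + exp(−a(θ − b)))
P_A = 0.3848
P_B = 0.3287
P_A − P_B = 0.0561

0.056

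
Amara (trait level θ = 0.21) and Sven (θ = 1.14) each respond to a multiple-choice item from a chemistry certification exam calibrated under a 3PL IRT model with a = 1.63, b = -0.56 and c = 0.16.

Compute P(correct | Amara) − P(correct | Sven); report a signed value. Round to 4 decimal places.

-0.1368

P(θ) = c + (1 − c) · 1 / (1 + exp(−a(θ − b)))
P(Amara) = 0.8137  [exponent 1.2551]
P(Sven) = 0.9505  [exponent 2.7710]
Difference = 0.8137 − 0.9505 = -0.1368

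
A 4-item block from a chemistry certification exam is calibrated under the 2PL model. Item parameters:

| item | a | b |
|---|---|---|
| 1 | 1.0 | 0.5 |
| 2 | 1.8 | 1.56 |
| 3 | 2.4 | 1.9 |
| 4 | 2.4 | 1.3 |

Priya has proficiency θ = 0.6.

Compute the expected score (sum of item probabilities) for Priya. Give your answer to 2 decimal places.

P(θ) = 1 / (1 + exp(−a(θ − b)))
P_1 = 1/(1+e^{-0.1000}) = 0.5250
P_2 = 1/(1+e^{1.7280}) = 0.1508
P_3 = 1/(1+e^{3.1200}) = 0.0423
P_4 = 1/(1+e^{1.6800}) = 0.1571
E[score] = 0.5250 + 0.1508 + 0.0423 + 0.1571 = 0.8752

0.88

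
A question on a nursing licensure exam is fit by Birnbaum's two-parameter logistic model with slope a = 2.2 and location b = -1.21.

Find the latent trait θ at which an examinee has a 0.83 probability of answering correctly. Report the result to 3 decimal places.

P(θ) = 1 / (1 + exp(−a(θ − b)))
logit = ln(0.8300/0.1700) = 1.5856
θ = b + logit/(a) = -1.21 + 1.5856/2.2000 = -0.4893

-0.489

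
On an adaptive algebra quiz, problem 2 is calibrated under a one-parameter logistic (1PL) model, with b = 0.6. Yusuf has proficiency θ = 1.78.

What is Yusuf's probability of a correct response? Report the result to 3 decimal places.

P(θ) = 1 / (1 + exp(−(θ − b)))
Exponent: (1.78 − 0.6) = 1.1800
1/(1 + e^{-1.1800}) = 0.7649
P = 0.7649

0.765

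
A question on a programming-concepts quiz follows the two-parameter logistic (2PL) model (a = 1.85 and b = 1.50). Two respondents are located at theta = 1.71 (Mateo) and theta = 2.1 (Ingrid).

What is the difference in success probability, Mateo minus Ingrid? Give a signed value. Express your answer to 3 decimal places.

-0.156

P(theta) = 1 / (1 + exp(−a(theta − b)))
P(Mateo) = 0.5959  [exponent 0.3885]
P(Ingrid) = 0.7521  [exponent 1.1100]
Difference = 0.5959 − 0.7521 = -0.1562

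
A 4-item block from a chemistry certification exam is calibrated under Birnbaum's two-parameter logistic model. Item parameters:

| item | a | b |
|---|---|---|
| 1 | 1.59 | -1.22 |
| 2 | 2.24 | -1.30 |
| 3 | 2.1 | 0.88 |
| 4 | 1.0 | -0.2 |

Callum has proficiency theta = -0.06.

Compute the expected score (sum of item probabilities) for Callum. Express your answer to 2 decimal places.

2.46

P(theta) = 1 / (1 + exp(−a(theta − b)))
P_1 = 1/(1+e^{-1.8444}) = 0.8635
P_2 = 1/(1+e^{-2.7776}) = 0.9415
P_3 = 1/(1+e^{1.9740}) = 0.1220
P_4 = 1/(1+e^{-0.1400}) = 0.5349
E[score] = 0.8635 + 0.9415 + 0.1220 + 0.5349 = 2.4618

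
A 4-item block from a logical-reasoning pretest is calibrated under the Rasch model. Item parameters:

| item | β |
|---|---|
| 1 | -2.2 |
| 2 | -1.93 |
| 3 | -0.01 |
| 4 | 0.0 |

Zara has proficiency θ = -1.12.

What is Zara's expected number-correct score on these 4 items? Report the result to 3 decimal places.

1.932

P(θ) = 1 / (1 + exp(−(θ − β)))
P_1 = 1/(1+e^{-1.0800}) = 0.7465
P_2 = 1/(1+e^{-0.8100}) = 0.6921
P_3 = 1/(1+e^{1.1100}) = 0.2479
P_4 = 1/(1+e^{1.1200}) = 0.2460
E[score] = 0.7465 + 0.6921 + 0.2479 + 0.2460 = 1.9325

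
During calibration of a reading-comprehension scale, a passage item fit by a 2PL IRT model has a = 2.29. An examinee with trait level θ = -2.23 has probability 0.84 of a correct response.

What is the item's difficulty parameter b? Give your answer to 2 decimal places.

-2.95

P(θ) = 1 / (1 + exp(−a(θ − b)))
logit(0.84) = ln(0.84/0.16) = 1.6582
b = θ − logit/(a) = -2.23 − 1.6582/2.2900 = -2.9541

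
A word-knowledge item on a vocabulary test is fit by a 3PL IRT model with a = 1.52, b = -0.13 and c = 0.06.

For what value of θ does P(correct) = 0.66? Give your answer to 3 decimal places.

0.244

P(θ) = c + (1 − c) · 1 / (1 + exp(−a(θ − b)))
Remove guessing floor: (0.66 − 0.06)/(1 − 0.06) = 0.6383
logit = ln(0.6383/0.3617) = 0.5680
θ = b + logit/(a) = -0.13 + 0.5680/1.5200 = 0.2437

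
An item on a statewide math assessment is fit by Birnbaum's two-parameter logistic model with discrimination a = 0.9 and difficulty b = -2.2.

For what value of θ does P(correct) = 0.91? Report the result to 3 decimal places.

P(θ) = 1 / (1 + exp(−a(θ − b)))
logit = ln(0.9100/0.0900) = 2.3136
θ = b + logit/(a) = -2.2 + 2.3136/0.9000 = 0.3707

0.371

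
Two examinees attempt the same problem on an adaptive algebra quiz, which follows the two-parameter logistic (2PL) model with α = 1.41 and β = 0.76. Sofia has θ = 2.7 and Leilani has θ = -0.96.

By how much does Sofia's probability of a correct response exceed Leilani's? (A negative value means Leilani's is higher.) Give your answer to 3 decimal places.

0.858

P(θ) = 1 / (1 + exp(−α(θ − β)))
P(Sofia) = 0.9391  [exponent 2.7354]
P(Leilani) = 0.0813  [exponent -2.4252]
Difference = 0.9391 − 0.0813 = 0.8578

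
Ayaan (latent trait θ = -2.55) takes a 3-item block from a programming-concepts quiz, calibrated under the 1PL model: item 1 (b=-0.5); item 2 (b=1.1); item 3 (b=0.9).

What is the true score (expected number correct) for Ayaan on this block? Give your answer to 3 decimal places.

0.170

P(θ) = 1 / (1 + exp(−(θ − b)))
P_1 = 1/(1+e^{2.0500}) = 0.1141
P_2 = 1/(1+e^{3.6500}) = 0.0253
P_3 = 1/(1+e^{3.4500}) = 0.0308
E[score] = 0.1141 + 0.0253 + 0.0308 = 0.1702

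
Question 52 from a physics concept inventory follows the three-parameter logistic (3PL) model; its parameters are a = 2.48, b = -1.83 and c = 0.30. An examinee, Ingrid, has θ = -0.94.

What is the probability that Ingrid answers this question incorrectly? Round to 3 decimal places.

0.069

P(θ) = c + (1 − c) · 1 / (1 + exp(−a(θ − b)))
Exponent: 2.48 × (-0.94 − (-1.83)) = 2.2072
1/(1 + e^{-2.2072}) = 0.9009
P = 0.30 + 0.70 × 0.9009 = 0.9306
P(incorrect) = 1 − 0.9306 = 0.0694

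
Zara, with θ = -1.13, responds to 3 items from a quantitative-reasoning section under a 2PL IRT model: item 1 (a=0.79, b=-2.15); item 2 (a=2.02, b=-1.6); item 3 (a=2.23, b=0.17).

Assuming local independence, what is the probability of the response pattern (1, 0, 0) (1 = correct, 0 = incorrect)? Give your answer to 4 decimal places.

0.1828

P(θ) = 1 / (1 + exp(−a(θ − b)))
P_1 = 1/(1+e^{-0.8058}) = 0.6912
P_2 = 1/(1+e^{-0.9494}) = 0.7210
P_3 = 1/(1+e^{2.8990}) = 0.0522
L = P_1 × (1−P_2) × (1−P_3) = 0.6912 × 0.2790 × 0.9478 = 0.18278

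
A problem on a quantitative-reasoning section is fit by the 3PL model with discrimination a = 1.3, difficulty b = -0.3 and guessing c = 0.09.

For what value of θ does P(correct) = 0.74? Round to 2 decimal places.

0.40

P(θ) = c + (1 − c) · 1 / (1 + exp(−a(θ − b)))
Remove guessing floor: (0.74 − 0.09)/(1 − 0.09) = 0.7143
logit = ln(0.7143/0.2857) = 0.9163
θ = b + logit/(a) = -0.3 + 0.9163/1.3000 = 0.4048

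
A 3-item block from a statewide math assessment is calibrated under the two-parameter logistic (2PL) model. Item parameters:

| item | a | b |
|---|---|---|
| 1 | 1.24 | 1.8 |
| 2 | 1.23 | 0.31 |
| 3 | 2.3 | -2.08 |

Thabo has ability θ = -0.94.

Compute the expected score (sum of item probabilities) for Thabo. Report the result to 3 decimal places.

1.142

P(θ) = 1 / (1 + exp(−a(θ − b)))
P_1 = 1/(1+e^{3.3976}) = 0.0324
P_2 = 1/(1+e^{1.5375}) = 0.1769
P_3 = 1/(1+e^{-2.6220}) = 0.9323
E[score] = 0.0324 + 0.1769 + 0.9323 = 1.1415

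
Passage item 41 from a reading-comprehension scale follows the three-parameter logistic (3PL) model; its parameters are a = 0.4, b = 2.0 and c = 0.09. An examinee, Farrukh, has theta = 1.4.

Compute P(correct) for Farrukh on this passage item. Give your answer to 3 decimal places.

0.491

P(theta) = c + (1 − c) · 1 / (1 + exp(−a(theta − b)))
Exponent: 0.4 × (1.4 − 2.0) = -0.2400
1/(1 + e^{0.2400}) = 0.4403
P = 0.09 + 0.91 × 0.4403 = 0.4907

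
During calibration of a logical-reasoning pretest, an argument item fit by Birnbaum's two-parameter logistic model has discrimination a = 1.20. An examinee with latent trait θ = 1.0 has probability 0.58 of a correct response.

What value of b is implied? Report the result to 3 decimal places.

0.731

P(θ) = 1 / (1 + exp(−a(θ − b)))
logit(0.58) = ln(0.58/0.42) = 0.3228
b = θ − logit/(a) = 1.0 − 0.3228/1.2000 = 0.7310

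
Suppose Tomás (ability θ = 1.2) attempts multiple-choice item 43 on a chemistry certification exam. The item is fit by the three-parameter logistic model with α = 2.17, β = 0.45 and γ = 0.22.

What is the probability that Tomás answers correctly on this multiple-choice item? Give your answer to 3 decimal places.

P(θ) = γ + (1 − γ) · 1 / (1 + exp(−α(θ − β)))
Exponent: 2.17 × (1.2 − 0.45) = 1.6275
1/(1 + e^{-1.6275}) = 0.8358
P = 0.22 + 0.78 × 0.8358 = 0.8719

0.872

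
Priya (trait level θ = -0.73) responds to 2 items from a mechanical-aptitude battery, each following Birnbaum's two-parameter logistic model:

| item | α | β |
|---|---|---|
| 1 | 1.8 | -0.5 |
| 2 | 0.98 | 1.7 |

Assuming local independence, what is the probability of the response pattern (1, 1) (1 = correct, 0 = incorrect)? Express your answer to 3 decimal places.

P(θ) = 1 / (1 + exp(−α(θ − β)))
P_1 = 1/(1+e^{0.4140}) = 0.3980
P_2 = 1/(1+e^{2.3814}) = 0.0846
L = P_1 × P_2 = 0.3980 × 0.0846 = 0.03367

0.034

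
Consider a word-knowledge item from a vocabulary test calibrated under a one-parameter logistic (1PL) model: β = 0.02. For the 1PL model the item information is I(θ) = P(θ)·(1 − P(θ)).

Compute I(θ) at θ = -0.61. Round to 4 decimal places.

0.2267

P = 1/(1+e^{0.6300}) = 0.3475
P(1−P) = 0.3475 × 0.6525 = 0.2267
I = P(1−P) = 0.22675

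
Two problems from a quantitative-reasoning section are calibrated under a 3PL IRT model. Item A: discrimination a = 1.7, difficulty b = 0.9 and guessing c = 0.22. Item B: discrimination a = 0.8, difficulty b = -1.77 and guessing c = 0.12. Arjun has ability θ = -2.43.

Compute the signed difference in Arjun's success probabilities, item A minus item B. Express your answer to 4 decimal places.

P(θ) = c + (1 − c) · 1 / (1 + exp(−a(θ − b)))
P_A = 0.2227
P_B = 0.4465
P_A − P_B = -0.2238

-0.2238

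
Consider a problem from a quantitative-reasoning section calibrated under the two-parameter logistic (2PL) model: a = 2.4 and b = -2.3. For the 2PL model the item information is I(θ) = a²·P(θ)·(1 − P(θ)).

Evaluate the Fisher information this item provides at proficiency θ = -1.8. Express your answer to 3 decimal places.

1.025

P = 1/(1+e^{-1.2000}) = 0.7685
P(1−P) = 0.7685 × 0.2315 = 0.1779
I = a² × P(1−P) = 2.4² × 0.1779 = 1.02467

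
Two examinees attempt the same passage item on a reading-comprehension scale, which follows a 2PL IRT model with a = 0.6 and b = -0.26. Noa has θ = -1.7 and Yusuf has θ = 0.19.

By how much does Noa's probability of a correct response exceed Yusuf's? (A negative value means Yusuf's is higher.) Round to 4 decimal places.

-0.2706

P(θ) = 1 / (1 + exp(−a(θ − b)))
P(Noa) = 0.2965  [exponent -0.8640]
P(Yusuf) = 0.5671  [exponent 0.2700]
Difference = 0.2965 − 0.5671 = -0.2706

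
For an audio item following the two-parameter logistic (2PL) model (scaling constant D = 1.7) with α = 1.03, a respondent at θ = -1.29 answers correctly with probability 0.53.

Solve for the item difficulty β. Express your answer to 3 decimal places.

P(θ) = 1 / (1 + exp(−D·α(θ − β)))
logit(0.53) = ln(0.53/0.47) = 0.1201
β = θ − logit/(1.7·α) = -1.29 − 0.1201/1.7510 = -1.3586

-1.359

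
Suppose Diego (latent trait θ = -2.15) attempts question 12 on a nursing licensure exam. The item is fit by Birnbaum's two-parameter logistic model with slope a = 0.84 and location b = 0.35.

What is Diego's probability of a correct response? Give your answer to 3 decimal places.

0.109

P(θ) = 1 / (1 + exp(−a(θ − b)))
Exponent: 0.84 × (-2.15 − 0.35) = -2.1000
1/(1 + e^{2.1000}) = 0.1091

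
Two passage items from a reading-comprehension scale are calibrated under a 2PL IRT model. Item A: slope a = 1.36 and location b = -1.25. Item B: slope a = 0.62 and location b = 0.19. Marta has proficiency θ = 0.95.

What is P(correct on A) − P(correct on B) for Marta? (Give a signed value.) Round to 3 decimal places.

0.337

P(θ) = 1 / (1 + exp(−a(θ − b)))
P_A = 0.9522
P_B = 0.6157
P_A − P_B = 0.3365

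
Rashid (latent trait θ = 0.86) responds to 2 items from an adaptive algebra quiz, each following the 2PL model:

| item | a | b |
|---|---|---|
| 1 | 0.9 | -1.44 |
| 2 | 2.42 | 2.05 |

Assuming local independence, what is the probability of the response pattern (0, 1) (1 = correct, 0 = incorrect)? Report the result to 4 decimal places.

0.0060

P(θ) = 1 / (1 + exp(−a(θ − b)))
P_1 = 1/(1+e^{-2.0700}) = 0.8880
P_2 = 1/(1+e^{2.8798}) = 0.0532
L = (1−P_1) × P_2 = 0.1120 × 0.0532 = 0.00596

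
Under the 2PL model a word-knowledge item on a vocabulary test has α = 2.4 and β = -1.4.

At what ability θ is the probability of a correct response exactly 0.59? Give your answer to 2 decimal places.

-1.25

P(θ) = 1 / (1 + exp(−α(θ − β)))
logit = ln(0.5900/0.4100) = 0.3640
θ = β + logit/(α) = -1.4 + 0.3640/2.4000 = -1.2483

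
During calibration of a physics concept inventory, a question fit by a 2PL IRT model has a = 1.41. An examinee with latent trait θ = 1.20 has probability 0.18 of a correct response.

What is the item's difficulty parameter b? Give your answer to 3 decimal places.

P(θ) = 1 / (1 + exp(−a(θ − b)))
logit(0.18) = ln(0.18/0.82) = -1.5163
b = θ − logit/(a) = 1.20 − (-1.5163)/1.4100 = 2.2754

2.275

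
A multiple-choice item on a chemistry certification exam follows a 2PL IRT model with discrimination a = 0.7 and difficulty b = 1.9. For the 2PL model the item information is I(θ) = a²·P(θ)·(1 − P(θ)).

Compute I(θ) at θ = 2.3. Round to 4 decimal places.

0.1201

P = 1/(1+e^{-0.2800}) = 0.5695
P(1−P) = 0.5695 × 0.4305 = 0.2452
I = a² × P(1−P) = 0.7² × 0.2452 = 0.12013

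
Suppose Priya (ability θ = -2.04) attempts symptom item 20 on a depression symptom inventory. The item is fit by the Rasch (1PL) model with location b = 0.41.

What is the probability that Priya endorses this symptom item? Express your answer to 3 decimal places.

P(θ) = 1 / (1 + exp(−(θ − b)))
Exponent: (-2.04 − 0.41) = -2.4500
1/(1 + e^{2.4500}) = 0.0794
P = 0.0794

0.079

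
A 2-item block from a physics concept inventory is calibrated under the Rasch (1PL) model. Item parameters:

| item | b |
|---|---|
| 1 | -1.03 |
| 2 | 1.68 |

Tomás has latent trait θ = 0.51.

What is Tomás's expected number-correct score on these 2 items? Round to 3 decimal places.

P(θ) = 1 / (1 + exp(−(θ − b)))
P_1 = 1/(1+e^{-1.5400}) = 0.8235
P_2 = 1/(1+e^{1.1700}) = 0.2369
E[score] = 0.8235 + 0.2369 = 1.0603

1.060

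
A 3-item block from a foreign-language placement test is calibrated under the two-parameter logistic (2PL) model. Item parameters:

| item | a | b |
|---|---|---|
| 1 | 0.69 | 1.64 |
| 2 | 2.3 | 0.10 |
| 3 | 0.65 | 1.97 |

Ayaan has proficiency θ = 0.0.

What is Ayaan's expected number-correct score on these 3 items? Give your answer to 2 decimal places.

0.90

P(θ) = 1 / (1 + exp(−a(θ − b)))
P_1 = 1/(1+e^{1.1316}) = 0.2439
P_2 = 1/(1+e^{0.2300}) = 0.4428
P_3 = 1/(1+e^{1.2805}) = 0.2175
E[score] = 0.2439 + 0.4428 + 0.2175 = 0.9041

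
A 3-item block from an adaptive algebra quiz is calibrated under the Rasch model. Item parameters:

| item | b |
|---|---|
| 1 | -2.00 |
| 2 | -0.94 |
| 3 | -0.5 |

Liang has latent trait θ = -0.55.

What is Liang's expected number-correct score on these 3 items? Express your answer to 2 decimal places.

1.89

P(θ) = 1 / (1 + exp(−(θ − b)))
P_1 = 1/(1+e^{-1.4500}) = 0.8100
P_2 = 1/(1+e^{-0.3900}) = 0.5963
P_3 = 1/(1+e^{0.0500}) = 0.4875
E[score] = 0.8100 + 0.5963 + 0.4875 = 1.8938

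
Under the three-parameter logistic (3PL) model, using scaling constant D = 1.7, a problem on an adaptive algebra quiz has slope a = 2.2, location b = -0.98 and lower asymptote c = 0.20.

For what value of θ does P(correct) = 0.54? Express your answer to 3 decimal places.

-1.061

P(θ) = c + (1 − c) · 1 / (1 + exp(−D·a(θ − b)))
Remove guessing floor: (0.54 − 0.20)/(1 − 0.20) = 0.4250
logit = ln(0.4250/0.5750) = -0.3023
θ = b + logit/(1.7·a) = -0.98 + (-0.3023)/3.7400 = -1.0608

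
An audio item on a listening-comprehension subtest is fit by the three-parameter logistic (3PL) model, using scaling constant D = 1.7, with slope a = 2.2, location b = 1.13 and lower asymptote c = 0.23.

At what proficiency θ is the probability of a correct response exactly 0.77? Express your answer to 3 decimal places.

P(θ) = c + (1 − c) · 1 / (1 + exp(−D·a(θ − b)))
Remove guessing floor: (0.77 − 0.23)/(1 − 0.23) = 0.7013
logit = ln(0.7013/0.2987) = 0.8535
θ = b + logit/(1.7·a) = 1.13 + 0.8535/3.7400 = 1.3582

1.358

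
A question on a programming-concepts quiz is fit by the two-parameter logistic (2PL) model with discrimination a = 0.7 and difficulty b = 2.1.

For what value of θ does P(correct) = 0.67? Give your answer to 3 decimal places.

3.112

P(θ) = 1 / (1 + exp(−a(θ − b)))
logit = ln(0.6700/0.3300) = 0.7082
θ = b + logit/(a) = 2.1 + 0.7082/0.7000 = 3.1117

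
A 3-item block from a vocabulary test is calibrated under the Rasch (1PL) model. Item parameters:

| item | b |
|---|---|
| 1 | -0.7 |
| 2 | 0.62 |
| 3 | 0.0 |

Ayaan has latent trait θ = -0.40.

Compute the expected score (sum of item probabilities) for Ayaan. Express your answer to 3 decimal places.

P(θ) = 1 / (1 + exp(−(θ − b)))
P_1 = 1/(1+e^{-0.3000}) = 0.5744
P_2 = 1/(1+e^{1.0200}) = 0.2650
P_3 = 1/(1+e^{0.4000}) = 0.4013
E[score] = 0.5744 + 0.2650 + 0.4013 = 1.2408

1.241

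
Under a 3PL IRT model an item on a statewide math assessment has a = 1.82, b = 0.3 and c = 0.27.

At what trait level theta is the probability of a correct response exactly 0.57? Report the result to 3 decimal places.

0.102

P(theta) = c + (1 − c) · 1 / (1 + exp(−a(theta − b)))
Remove guessing floor: (0.57 − 0.27)/(1 − 0.27) = 0.4110
logit = ln(0.4110/0.5890) = -0.3600
theta = b + logit/(a) = 0.3 + (-0.3600)/1.8200 = 0.1022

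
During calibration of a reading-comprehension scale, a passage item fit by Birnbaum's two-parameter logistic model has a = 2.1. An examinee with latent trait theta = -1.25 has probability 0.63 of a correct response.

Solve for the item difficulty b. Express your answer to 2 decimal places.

P(theta) = 1 / (1 + exp(−a(theta − b)))
logit(0.63) = ln(0.63/0.37) = 0.5322
b = theta − logit/(a) = -1.25 − 0.5322/2.1000 = -1.5034

-1.50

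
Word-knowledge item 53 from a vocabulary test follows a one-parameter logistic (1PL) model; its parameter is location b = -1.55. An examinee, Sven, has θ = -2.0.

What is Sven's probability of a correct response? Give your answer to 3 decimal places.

0.389

P(θ) = 1 / (1 + exp(−(θ − b)))
Exponent: (-2.0 − (-1.55)) = -0.4500
1/(1 + e^{0.4500}) = 0.3894
P = 0.3894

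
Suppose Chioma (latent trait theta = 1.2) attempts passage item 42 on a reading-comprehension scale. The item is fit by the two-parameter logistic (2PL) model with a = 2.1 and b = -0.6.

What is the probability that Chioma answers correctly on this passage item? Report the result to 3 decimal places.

0.978

P(theta) = 1 / (1 + exp(−a(theta − b)))
Exponent: 2.1 × (1.2 − (-0.6)) = 3.7800
1/(1 + e^{-3.7800}) = 0.9777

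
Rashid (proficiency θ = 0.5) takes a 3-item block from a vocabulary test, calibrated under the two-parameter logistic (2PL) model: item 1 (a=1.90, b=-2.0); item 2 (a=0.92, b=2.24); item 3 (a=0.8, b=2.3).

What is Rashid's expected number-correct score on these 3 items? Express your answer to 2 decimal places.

1.35

P(θ) = 1 / (1 + exp(−a(θ − b)))
P_1 = 1/(1+e^{-4.7500}) = 0.9914
P_2 = 1/(1+e^{1.6008}) = 0.1679
P_3 = 1/(1+e^{1.4400}) = 0.1915
E[score] = 0.9914 + 0.1679 + 0.1915 = 1.3508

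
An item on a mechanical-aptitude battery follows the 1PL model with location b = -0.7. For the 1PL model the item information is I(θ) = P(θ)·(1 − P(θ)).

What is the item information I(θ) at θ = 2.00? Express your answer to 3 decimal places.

P = 1/(1+e^{-2.7000}) = 0.9370
P(1−P) = 0.9370 × 0.0630 = 0.0590
I = P(1−P) = 0.05901

0.059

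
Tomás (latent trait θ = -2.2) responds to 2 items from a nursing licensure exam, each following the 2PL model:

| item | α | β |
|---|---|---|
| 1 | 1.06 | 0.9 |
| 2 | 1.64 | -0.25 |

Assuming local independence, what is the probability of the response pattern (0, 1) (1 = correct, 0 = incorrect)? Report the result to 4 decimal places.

P(θ) = 1 / (1 + exp(−α(θ − β)))
P_1 = 1/(1+e^{3.2860}) = 0.0361
P_2 = 1/(1+e^{3.1980}) = 0.0392
L = (1−P_1) × P_2 = 0.9639 × 0.0392 = 0.03783

0.0378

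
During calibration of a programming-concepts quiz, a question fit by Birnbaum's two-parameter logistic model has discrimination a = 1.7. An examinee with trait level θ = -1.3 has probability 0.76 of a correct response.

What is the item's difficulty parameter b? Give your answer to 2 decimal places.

-1.98

P(θ) = 1 / (1 + exp(−a(θ − b)))
logit(0.76) = ln(0.76/0.24) = 1.1527
b = θ − logit/(a) = -1.3 − 1.1527/1.7000 = -1.9780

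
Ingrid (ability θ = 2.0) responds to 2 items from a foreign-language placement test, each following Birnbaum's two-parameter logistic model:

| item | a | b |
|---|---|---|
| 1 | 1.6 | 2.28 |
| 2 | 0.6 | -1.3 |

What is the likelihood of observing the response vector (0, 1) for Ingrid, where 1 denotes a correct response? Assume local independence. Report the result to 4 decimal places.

0.5361

P(θ) = 1 / (1 + exp(−a(θ − b)))
P_1 = 1/(1+e^{0.4480}) = 0.3898
P_2 = 1/(1+e^{-1.9800}) = 0.8787
L = (1−P_1) × P_2 = 0.6102 × 0.8787 = 0.53614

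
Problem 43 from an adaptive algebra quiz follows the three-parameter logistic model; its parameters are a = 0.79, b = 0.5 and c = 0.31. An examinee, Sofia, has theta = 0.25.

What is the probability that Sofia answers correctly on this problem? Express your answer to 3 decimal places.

P(theta) = c + (1 − c) · 1 / (1 + exp(−a(theta − b)))
Exponent: 0.79 × (0.25 − 0.5) = -0.1975
1/(1 + e^{0.1975}) = 0.4508
P = 0.31 + 0.69 × 0.4508 = 0.6210

0.621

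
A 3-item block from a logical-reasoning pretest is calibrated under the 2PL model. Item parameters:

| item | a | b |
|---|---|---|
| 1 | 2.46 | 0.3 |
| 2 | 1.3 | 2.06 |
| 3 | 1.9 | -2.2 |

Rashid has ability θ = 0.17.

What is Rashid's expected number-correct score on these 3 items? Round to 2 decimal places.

1.49

P(θ) = 1 / (1 + exp(−a(θ − b)))
P_1 = 1/(1+e^{0.3198}) = 0.4207
P_2 = 1/(1+e^{2.4570}) = 0.0789
P_3 = 1/(1+e^{-4.5030}) = 0.9890
E[score] = 0.4207 + 0.0789 + 0.9890 = 1.4887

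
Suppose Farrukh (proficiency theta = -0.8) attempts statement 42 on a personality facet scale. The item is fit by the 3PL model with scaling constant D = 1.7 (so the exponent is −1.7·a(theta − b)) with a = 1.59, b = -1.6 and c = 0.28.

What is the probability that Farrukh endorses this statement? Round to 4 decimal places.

0.9257

P(theta) = c + (1 − c) · 1 / (1 + exp(−D·a(theta − b)))
Exponent: 1.7 × 1.59 × (-0.8 − (-1.6)) = 2.1624
1/(1 + e^{-2.1624}) = 0.8968
P = 0.28 + 0.72 × 0.8968 = 0.9257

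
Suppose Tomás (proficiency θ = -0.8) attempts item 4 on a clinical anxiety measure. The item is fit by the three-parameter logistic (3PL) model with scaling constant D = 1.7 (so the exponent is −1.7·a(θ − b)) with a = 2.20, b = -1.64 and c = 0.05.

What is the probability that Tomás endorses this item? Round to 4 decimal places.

0.9606

P(θ) = c + (1 − c) · 1 / (1 + exp(−D·a(θ − b)))
Exponent: 1.7 × 2.20 × (-0.8 − (-1.64)) = 3.1416
1/(1 + e^{-3.1416}) = 0.9586
P = 0.05 + 0.95 × 0.9586 = 0.9606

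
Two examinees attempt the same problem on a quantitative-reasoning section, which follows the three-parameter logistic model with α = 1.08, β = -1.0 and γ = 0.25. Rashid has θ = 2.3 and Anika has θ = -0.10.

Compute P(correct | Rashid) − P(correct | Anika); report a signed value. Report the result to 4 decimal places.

P(θ) = γ + (1 − γ) · 1 / (1 + exp(−α(θ − β)))
P(Rashid) = 0.9793  [exponent 3.5640]
P(Anika) = 0.7941  [exponent 0.9720]
Difference = 0.9793 − 0.7941 = 0.1852

0.1852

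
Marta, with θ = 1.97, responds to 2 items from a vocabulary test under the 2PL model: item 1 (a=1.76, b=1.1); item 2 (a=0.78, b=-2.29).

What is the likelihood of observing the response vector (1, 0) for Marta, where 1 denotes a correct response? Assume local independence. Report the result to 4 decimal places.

P(θ) = 1 / (1 + exp(−a(θ − b)))
P_1 = 1/(1+e^{-1.5312}) = 0.8222
P_2 = 1/(1+e^{-3.3228}) = 0.9652
L = P_1 × (1−P_2) = 0.8222 × 0.0348 = 0.02861

0.0286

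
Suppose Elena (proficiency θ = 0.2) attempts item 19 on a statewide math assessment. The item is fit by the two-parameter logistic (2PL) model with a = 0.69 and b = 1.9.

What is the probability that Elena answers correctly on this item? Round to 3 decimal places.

0.236

P(θ) = 1 / (1 + exp(−a(θ − b)))
Exponent: 0.69 × (0.2 − 1.9) = -1.1730
1/(1 + e^{1.1730}) = 0.2363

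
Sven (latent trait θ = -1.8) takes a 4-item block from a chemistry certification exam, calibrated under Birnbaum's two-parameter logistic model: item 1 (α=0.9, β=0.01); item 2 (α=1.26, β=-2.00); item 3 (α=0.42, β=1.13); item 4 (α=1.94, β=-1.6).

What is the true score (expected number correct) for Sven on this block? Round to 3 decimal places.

P(θ) = 1 / (1 + exp(−α(θ − β)))
P_1 = 1/(1+e^{1.6290}) = 0.1640
P_2 = 1/(1+e^{-0.2520}) = 0.5627
P_3 = 1/(1+e^{1.2306}) = 0.2261
P_4 = 1/(1+e^{0.3880}) = 0.4042
E[score] = 0.1640 + 0.5627 + 0.2261 + 0.4042 = 1.3569

1.357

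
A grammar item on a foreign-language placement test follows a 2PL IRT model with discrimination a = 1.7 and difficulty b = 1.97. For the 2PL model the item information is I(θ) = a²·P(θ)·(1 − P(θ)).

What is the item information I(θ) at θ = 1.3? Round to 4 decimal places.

0.5309

P = 1/(1+e^{1.1390}) = 0.2425
P(1−P) = 0.2425 × 0.7575 = 0.1837
I = a² × P(1−P) = 1.7² × 0.1837 = 0.53088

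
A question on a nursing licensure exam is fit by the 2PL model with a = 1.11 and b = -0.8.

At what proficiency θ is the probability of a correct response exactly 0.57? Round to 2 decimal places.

-0.55

P(θ) = 1 / (1 + exp(−a(θ − b)))
logit = ln(0.5700/0.4300) = 0.2819
θ = b + logit/(a) = -0.8 + 0.2819/1.1100 = -0.5461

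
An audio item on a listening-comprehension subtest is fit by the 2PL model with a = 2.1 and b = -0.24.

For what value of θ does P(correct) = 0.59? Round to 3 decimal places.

-0.067

P(θ) = 1 / (1 + exp(−a(θ − b)))
logit = ln(0.5900/0.4100) = 0.3640
θ = b + logit/(a) = -0.24 + 0.3640/2.1000 = -0.0667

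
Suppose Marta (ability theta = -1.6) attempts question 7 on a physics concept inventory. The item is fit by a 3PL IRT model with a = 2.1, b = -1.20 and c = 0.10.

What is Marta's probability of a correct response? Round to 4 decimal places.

P(theta) = c + (1 − c) · 1 / (1 + exp(−a(theta − b)))
Exponent: 2.1 × (-1.6 − (-1.20)) = -0.8400
1/(1 + e^{0.8400}) = 0.3015
P = 0.10 + 0.90 × 0.3015 = 0.3714

0.3714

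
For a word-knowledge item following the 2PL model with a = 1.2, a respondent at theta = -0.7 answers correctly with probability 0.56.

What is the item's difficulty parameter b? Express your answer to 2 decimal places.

P(theta) = 1 / (1 + exp(−a(theta − b)))
logit(0.56) = ln(0.56/0.44) = 0.2412
b = theta − logit/(a) = -0.7 − 0.2412/1.2000 = -0.9010

-0.90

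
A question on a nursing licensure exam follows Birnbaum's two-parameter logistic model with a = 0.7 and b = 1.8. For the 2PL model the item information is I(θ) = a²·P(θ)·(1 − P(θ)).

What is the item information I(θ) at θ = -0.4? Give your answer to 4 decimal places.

0.0712

P = 1/(1+e^{1.5400}) = 0.1765
P(1−P) = 0.1765 × 0.8235 = 0.1454
I = a² × P(1−P) = 0.7² × 0.1454 = 0.07123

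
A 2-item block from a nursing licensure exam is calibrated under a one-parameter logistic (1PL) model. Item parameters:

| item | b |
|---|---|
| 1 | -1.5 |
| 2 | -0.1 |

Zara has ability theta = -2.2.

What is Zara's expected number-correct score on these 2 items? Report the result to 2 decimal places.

P(theta) = 1 / (1 + exp(−(theta − b)))
P_1 = 1/(1+e^{0.7000}) = 0.3318
P_2 = 1/(1+e^{2.1000}) = 0.1091
E[score] = 0.3318 + 0.1091 = 0.4409

0.44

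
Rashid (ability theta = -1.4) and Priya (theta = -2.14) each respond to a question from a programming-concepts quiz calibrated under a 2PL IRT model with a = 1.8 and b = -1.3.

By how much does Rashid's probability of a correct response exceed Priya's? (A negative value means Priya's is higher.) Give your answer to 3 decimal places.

0.274

P(theta) = 1 / (1 + exp(−a(theta − b)))
P(Rashid) = 0.4551  [exponent -0.1800]
P(Priya) = 0.1806  [exponent -1.5120]
Difference = 0.4551 − 0.1806 = 0.2745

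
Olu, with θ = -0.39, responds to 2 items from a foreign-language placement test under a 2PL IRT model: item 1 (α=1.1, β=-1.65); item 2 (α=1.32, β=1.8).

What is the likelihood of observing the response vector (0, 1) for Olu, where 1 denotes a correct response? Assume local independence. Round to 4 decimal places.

0.0105

P(θ) = 1 / (1 + exp(−α(θ − β)))
P_1 = 1/(1+e^{-1.3860}) = 0.8000
P_2 = 1/(1+e^{2.8908}) = 0.0526
L = (1−P_1) × P_2 = 0.2000 × 0.0526 = 0.01052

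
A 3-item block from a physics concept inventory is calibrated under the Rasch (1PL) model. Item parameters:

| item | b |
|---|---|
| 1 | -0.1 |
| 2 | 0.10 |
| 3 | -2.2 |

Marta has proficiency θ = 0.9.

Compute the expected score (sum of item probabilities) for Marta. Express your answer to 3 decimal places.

2.378

P(θ) = 1 / (1 + exp(−(θ − b)))
P_1 = 1/(1+e^{-1.0000}) = 0.7311
P_2 = 1/(1+e^{-0.8000}) = 0.6900
P_3 = 1/(1+e^{-3.1000}) = 0.9569
E[score] = 0.7311 + 0.6900 + 0.9569 = 2.3779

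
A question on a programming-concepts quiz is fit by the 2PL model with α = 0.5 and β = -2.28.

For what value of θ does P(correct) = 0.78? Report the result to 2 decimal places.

0.25

P(θ) = 1 / (1 + exp(−α(θ − β)))
logit = ln(0.7800/0.2200) = 1.2657
θ = β + logit/(α) = -2.28 + 1.2657/0.5000 = 0.2513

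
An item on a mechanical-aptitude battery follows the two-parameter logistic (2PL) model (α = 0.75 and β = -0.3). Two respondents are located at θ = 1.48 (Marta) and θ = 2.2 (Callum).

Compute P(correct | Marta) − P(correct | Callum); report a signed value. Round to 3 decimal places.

-0.075

P(θ) = 1 / (1 + exp(−α(θ − β)))
P(Marta) = 0.7917  [exponent 1.3350]
P(Callum) = 0.8670  [exponent 1.8750]
Difference = 0.7917 − 0.8670 = -0.0754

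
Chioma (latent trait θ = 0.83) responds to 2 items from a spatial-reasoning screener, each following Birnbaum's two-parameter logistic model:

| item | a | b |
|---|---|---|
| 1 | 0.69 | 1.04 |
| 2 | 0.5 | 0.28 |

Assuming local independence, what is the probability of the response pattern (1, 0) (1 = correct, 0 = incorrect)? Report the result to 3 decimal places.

P(θ) = 1 / (1 + exp(−a(θ − b)))
P_1 = 1/(1+e^{0.1449}) = 0.4638
P_2 = 1/(1+e^{-0.2750}) = 0.5683
L = P_1 × (1−P_2) = 0.4638 × 0.4317 = 0.20023

0.200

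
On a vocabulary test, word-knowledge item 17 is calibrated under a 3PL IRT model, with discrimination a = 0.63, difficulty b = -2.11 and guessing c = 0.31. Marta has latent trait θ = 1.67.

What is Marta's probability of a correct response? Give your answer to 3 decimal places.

0.942

P(θ) = c + (1 − c) · 1 / (1 + exp(−a(θ − b)))
Exponent: 0.63 × (1.67 − (-2.11)) = 2.3814
1/(1 + e^{-2.3814}) = 0.9154
P = 0.31 + 0.69 × 0.9154 = 0.9416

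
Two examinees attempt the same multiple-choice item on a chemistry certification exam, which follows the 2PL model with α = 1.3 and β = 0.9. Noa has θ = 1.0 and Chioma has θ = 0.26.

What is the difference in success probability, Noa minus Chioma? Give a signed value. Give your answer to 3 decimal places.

P(θ) = 1 / (1 + exp(−α(θ − β)))
P(Noa) = 0.5325  [exponent 0.1300]
P(Chioma) = 0.3032  [exponent -0.8320]
Difference = 0.5325 − 0.3032 = 0.2292

0.229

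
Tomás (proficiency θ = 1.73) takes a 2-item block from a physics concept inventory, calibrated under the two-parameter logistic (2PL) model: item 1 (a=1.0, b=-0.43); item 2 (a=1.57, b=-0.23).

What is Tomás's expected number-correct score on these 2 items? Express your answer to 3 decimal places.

P(θ) = 1 / (1 + exp(−a(θ − b)))
P_1 = 1/(1+e^{-2.1600}) = 0.8966
P_2 = 1/(1+e^{-3.0772}) = 0.9559
E[score] = 0.8966 + 0.9559 = 1.8525

1.853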